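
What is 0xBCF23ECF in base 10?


BCF23ECF hex = 3169992399 decimal

3169992399


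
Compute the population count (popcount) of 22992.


0b101100111010000 has 7 set bits

7


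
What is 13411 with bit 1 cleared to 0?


13411 & ~(1 << 1) = 13409

13409


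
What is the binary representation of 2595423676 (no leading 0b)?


2595423676 = 10011010101100110000010110111100 in binary

10011010101100110000010110111100


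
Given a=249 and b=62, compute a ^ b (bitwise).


249 ^ 62 = 199

199


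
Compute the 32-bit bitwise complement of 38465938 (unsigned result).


~0b10010010101111000110010010 = 0b11111101101101010000111001101101 = 4256501357 (32-bit unsigned)

4256501357


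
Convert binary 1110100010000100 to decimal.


1110100010000100 in decimal = 59524

59524


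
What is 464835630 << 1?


0b11011101101001101010000101110 << 1 = 0b110111011010011010100001011100 = 929671260

929671260


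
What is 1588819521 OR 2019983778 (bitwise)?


0b1011110101100110111011001000001 | 0b1111000011001101000000110100010 = 0b1111110111101111111011111100011 = 2130180067

2130180067


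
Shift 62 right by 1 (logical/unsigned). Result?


0b111110 >> 1 = 0b11111 = 31

31


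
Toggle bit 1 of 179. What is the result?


179 ^ (1 << 1) = 179 ^ 2 = 177

177


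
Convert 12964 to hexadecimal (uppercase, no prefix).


12964 = 32A4 hex

32A4


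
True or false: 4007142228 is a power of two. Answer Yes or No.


0b11101110110110000010001101010100. Multiple bits set => No

No


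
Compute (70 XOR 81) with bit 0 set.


Step 1: 70 ^ 81 = 23
Step 2: 23 | (1 << 0) = 23 | 1 = 23

23


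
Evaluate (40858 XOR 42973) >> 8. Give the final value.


Step 1: 40858 ^ 42973 = 14407
Step 2: 14407 >> 8 = 56

56


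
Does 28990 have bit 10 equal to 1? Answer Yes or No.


0b111000100111110, bit 10 = 0. No

No


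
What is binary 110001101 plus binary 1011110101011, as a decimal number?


110001101 + 1011110101011 = 1100100111000 = 6456

6456


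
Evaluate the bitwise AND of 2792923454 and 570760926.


0b10100110011110001010000100111110 & 0b100010000001010001111011011110 = 0b100010000000000000000000011110 = 570425374

570425374


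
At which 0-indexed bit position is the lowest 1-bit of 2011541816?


0b1110111111001011011000100111000. Lowest set bit at position 3

3


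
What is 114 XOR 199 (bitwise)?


0b1110010 ^ 0b11000111 = 0b10110101 = 181

181


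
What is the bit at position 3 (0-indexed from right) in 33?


0b100001, position 3 = 0

0


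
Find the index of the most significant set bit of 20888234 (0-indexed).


0b1001111101011101010101010. Highest set bit at position 24

24


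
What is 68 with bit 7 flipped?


68 ^ (1 << 7) = 68 ^ 128 = 196

196


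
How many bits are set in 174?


0b10101110 has 5 set bits

5


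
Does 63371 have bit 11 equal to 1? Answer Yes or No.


0b1111011110001011, bit 11 = 0. No

No


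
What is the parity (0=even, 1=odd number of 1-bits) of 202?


0b11001010 has 4 ones => parity 0

0


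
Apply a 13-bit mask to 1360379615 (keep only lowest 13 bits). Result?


1360379615 & 8191 = 7903

7903


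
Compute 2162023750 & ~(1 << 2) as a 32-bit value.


2162023750 & ~(1 << 2) = 2162023746

2162023746


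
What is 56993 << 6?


0b1101111010100001 << 6 = 0b1101111010100001000000 = 3647552

3647552


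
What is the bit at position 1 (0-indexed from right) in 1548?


0b11000001100, position 1 = 0

0


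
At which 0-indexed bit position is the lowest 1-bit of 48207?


0b1011110001001111. Lowest set bit at position 0

0


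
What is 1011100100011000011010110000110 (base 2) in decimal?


1011100100011000011010110000110 in decimal = 1552692614

1552692614


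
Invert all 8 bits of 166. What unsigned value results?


166 ^ 255 = 89

89


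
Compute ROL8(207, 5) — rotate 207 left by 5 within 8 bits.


Rotate 0b11001111 left by 5 (8-bit) = 0b11111001 = 249

249


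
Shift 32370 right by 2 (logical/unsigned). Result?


0b111111001110010 >> 2 = 0b1111110011100 = 8092

8092


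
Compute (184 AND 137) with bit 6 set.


Step 1: 184 & 137 = 136
Step 2: 136 | (1 << 6) = 136 | 64 = 200

200


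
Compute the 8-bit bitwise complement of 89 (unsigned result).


~0b1011001 = 0b10100110 = 166 (8-bit unsigned)

166


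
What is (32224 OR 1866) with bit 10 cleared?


Step 1: 32224 | 1866 = 32746
Step 2: 32746 & ~(1 << 10) = 31722

31722


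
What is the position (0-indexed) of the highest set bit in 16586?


0b100000011001010. Highest set bit at position 14

14


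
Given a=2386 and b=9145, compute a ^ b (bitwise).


2386 ^ 9145 = 10987

10987


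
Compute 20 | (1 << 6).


20 | (1 << 6) = 20 | 64 = 84

84


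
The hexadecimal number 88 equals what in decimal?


88 hex = 136 decimal

136


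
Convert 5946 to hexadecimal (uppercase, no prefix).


5946 = 173A hex

173A


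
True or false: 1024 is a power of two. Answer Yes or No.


0b10000000000. Only one bit set => Yes

Yes


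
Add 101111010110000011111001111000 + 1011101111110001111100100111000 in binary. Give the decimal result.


101111010110000011111001111000 + 1011101111110001111100100111000 = 10001101010100010011011110110000 = 2370910128

2370910128


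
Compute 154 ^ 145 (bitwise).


0b10011010 ^ 0b10010001 = 0b1011 = 11

11


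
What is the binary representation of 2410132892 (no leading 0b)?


2410132892 = 10001111101001111011010110011100 in binary

10001111101001111011010110011100


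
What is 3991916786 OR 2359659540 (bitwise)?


0b11101101111011111101000011110010 | 0b10001100101001011000110000010100 = 0b11101101111011111101110011110110 = 3991919862

3991919862


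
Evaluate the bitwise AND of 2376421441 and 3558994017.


0b10001101101001010101000001000001 & 0b11010100001000011111000001100001 = 0b10000100001000010101000001000001 = 2216775745

2216775745


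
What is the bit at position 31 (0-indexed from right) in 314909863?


0b10010110001010010010010100111, position 31 = 0

0


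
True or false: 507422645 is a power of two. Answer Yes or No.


0b11110001111101010011110110101. Multiple bits set => No

No


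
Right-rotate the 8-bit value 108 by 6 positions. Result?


Rotate 0b1101100 right by 6 (8-bit) = 0b10110001 = 177

177


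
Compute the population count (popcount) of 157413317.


0b1001011000011110111111000101 has 16 set bits

16


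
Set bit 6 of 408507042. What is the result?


408507042 | (1 << 6) = 408507042 | 64 = 408507106

408507106


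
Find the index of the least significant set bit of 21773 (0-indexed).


0b101010100001101. Lowest set bit at position 0

0


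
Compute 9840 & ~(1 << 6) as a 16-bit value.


9840 & ~(1 << 6) = 9776

9776


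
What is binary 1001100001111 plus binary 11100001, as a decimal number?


1001100001111 + 11100001 = 1001111110000 = 5104

5104


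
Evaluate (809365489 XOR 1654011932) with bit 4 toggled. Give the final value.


Step 1: 809365489 ^ 1654011932 = 1386993645
Step 2: 1386993645 ^ (1 << 4) = 1386993645 ^ 16 = 1386993661

1386993661


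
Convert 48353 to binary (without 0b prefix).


48353 = 1011110011100001 in binary

1011110011100001


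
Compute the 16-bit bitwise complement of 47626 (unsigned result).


~0b1011101000001010 = 0b100010111110101 = 17909 (16-bit unsigned)

17909


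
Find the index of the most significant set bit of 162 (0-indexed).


0b10100010. Highest set bit at position 7

7


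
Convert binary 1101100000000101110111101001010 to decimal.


1101100000000101110111101001010 in decimal = 1812131658

1812131658


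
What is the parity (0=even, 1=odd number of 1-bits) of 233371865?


0b1101111010001111100011011001 has 17 ones => parity 1

1


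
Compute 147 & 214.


0b10010011 & 0b11010110 = 0b10010010 = 146

146


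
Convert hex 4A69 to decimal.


4A69 hex = 19049 decimal

19049


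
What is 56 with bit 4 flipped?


56 ^ (1 << 4) = 56 ^ 16 = 40

40


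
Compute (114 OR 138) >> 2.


Step 1: 114 | 138 = 250
Step 2: 250 >> 2 = 62

62


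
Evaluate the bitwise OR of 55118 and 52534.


0b1101011101001110 | 0b1100110100110110 = 0b1101111101111110 = 57214

57214


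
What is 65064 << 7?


0b1111111000101000 << 7 = 0b11111110001010000000000 = 8328192

8328192


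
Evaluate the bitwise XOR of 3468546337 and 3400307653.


0b11001110101111011101000100100001 ^ 0b11001010101011001001001111000101 = 0b100000100010100001011100100 = 68240100

68240100


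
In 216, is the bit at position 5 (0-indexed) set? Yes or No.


0b11011000, bit 5 = 0. No

No


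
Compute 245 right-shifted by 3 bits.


0b11110101 >> 3 = 0b11110 = 30

30


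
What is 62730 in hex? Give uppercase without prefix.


62730 = F50A hex

F50A


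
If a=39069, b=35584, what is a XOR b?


39069 ^ 35584 = 5021

5021


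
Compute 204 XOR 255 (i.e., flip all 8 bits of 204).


204 ^ 255 = 51

51


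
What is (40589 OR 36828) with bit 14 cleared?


Step 1: 40589 | 36828 = 40925
Step 2: 40925 & ~(1 << 14) = 40925

40925


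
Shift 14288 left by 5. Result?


0b11011111010000 << 5 = 0b1101111101000000000 = 457216

457216


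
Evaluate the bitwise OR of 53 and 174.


0b110101 | 0b10101110 = 0b10111111 = 191

191


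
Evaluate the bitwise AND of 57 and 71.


0b111001 & 0b1000111 = 0b1 = 1

1


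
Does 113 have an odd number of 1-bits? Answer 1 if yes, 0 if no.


0b1110001 has 4 ones => parity 0

0


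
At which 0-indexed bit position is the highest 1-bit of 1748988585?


0b1101000001111110111001010101001. Highest set bit at position 30

30


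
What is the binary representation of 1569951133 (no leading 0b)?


1569951133 = 1011101100100111000110110011101 in binary

1011101100100111000110110011101


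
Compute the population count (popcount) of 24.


0b11000 has 2 set bits

2


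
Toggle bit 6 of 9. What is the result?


9 ^ (1 << 6) = 9 ^ 64 = 73

73


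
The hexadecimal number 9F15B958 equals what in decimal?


9F15B958 hex = 2669001048 decimal

2669001048


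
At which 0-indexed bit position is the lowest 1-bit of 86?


0b1010110. Lowest set bit at position 1

1


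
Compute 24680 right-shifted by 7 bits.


0b110000001101000 >> 7 = 0b11000000 = 192

192


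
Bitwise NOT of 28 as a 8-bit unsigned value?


~0b11100 = 0b11100011 = 227 (8-bit unsigned)

227


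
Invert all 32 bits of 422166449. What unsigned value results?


422166449 ^ 4294967295 = 3872800846

3872800846


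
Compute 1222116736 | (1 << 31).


1222116736 | (1 << 31) = 1222116736 | 2147483648 = 3369600384

3369600384


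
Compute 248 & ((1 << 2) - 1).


248 & 3 = 0

0


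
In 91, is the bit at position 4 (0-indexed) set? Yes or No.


0b1011011, bit 4 = 1. Yes

Yes


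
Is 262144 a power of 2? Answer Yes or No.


0b1000000000000000000. Only one bit set => Yes

Yes


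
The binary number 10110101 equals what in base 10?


10110101 in decimal = 181

181


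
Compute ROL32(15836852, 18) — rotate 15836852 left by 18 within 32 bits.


Rotate 0b111100011010011010110100 left by 18 (32-bit) = 0b10011010110100000000001111000110 = 2597323718

2597323718


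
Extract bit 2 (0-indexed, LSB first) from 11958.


0b10111010110110, position 2 = 1

1


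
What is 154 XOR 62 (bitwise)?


0b10011010 ^ 0b111110 = 0b10100100 = 164

164


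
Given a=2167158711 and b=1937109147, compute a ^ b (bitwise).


2167158711 ^ 1937109147 = 4065969964

4065969964


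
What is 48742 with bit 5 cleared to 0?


48742 & ~(1 << 5) = 48710

48710


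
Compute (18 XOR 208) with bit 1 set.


Step 1: 18 ^ 208 = 194
Step 2: 194 | (1 << 1) = 194 | 2 = 194

194


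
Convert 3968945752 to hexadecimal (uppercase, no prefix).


3968945752 = EC914E58 hex

EC914E58


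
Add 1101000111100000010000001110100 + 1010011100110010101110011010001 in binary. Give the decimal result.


1101000111100000010000001110100 + 1010011100110010101110011010001 = 10111100100010010111110101000101 = 3163127109

3163127109


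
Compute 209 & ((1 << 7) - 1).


209 & 127 = 81

81


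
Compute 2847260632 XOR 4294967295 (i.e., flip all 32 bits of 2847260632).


2847260632 ^ 4294967295 = 1447706663

1447706663


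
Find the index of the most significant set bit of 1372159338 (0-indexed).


0b1010001110010010111110101101010. Highest set bit at position 30

30


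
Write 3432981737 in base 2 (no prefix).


3432981737 = 11001100100111110010010011101001 in binary

11001100100111110010010011101001


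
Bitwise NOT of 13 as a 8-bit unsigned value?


~0b1101 = 0b11110010 = 242 (8-bit unsigned)

242


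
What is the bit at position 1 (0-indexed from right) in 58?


0b111010, position 1 = 1

1


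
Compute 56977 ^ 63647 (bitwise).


0b1101111010010001 ^ 0b1111100010011111 = 0b10011000001110 = 9742

9742


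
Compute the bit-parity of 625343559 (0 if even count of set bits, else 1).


0b100101010001011111110001000111 has 16 ones => parity 0

0


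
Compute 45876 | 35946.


0b1011001100110100 | 0b1000110001101010 = 0b1011111101111110 = 49022

49022


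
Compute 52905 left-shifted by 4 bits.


0b1100111010101001 << 4 = 0b11001110101010010000 = 846480

846480


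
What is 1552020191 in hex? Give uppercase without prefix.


1552020191 = 5C81F2DF hex

5C81F2DF


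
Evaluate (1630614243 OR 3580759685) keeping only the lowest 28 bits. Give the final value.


Step 1: 1630614243 | 3580759685 = 4118757095
Step 2: 4118757095 & 268435455 = 92225255

92225255


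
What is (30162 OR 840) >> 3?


Step 1: 30162 | 840 = 30682
Step 2: 30682 >> 3 = 3835

3835


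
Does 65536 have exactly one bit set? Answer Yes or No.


0b10000000000000000. Only one bit set => Yes

Yes


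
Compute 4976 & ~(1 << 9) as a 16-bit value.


4976 & ~(1 << 9) = 4464

4464


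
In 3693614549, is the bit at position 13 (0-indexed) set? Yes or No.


0b11011100001010000001010111010101, bit 13 = 0. No

No


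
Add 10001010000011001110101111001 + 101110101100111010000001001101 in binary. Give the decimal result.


10001010000011001110101111001 + 101110101100111010000001001101 = 111111111101010011110111000110 = 1073036742

1073036742


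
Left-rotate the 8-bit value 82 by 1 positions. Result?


Rotate 0b1010010 left by 1 (8-bit) = 0b10100100 = 164

164


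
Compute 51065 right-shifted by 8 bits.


0b1100011101111001 >> 8 = 0b11000111 = 199

199


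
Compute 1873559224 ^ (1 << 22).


1873559224 ^ (1 << 22) = 1873559224 ^ 4194304 = 1877753528

1877753528


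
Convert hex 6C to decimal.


6C hex = 108 decimal

108


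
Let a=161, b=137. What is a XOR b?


161 ^ 137 = 40

40


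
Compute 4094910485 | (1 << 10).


4094910485 | (1 << 10) = 4094910485 | 1024 = 4094911509

4094911509


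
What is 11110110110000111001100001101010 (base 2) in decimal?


11110110110000111001100001101010 in decimal = 4140013674

4140013674


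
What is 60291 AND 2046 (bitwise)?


0b1110101110000011 & 0b11111111110 = 0b1110000010 = 898

898


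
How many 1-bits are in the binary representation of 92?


0b1011100 has 4 set bits

4


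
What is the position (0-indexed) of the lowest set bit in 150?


0b10010110. Lowest set bit at position 1

1


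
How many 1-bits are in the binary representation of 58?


0b111010 has 4 set bits

4


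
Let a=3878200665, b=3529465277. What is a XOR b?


3878200665 ^ 3529465277 = 897054948

897054948


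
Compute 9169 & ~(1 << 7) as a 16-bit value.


9169 & ~(1 << 7) = 9041

9041


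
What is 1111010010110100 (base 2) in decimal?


1111010010110100 in decimal = 62644

62644


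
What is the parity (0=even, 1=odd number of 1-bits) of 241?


0b11110001 has 5 ones => parity 1

1


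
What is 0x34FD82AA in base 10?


34FD82AA hex = 889029290 decimal

889029290


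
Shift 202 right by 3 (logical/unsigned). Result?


0b11001010 >> 3 = 0b11001 = 25

25


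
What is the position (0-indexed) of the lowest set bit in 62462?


0b1111001111111110. Lowest set bit at position 1

1


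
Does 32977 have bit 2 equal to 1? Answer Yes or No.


0b1000000011010001, bit 2 = 0. No

No


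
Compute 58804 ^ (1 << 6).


58804 ^ (1 << 6) = 58804 ^ 64 = 58868

58868


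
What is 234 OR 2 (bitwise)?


0b11101010 | 0b10 = 0b11101010 = 234

234


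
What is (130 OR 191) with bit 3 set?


Step 1: 130 | 191 = 191
Step 2: 191 | (1 << 3) = 191 | 8 = 191

191


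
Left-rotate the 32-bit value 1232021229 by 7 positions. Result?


Rotate 0b1001001011011110010011011101101 left by 7 (32-bit) = 0b10110111100100110111011010100100 = 3079894692

3079894692


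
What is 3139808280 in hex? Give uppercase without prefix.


3139808280 = BB25AC18 hex

BB25AC18


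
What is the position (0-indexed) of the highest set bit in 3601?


0b111000010001. Highest set bit at position 11

11


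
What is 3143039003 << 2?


0b10111011010101101111100000011011 << 2 = 0b1011101101010110111110000001101100 = 12572156012

12572156012


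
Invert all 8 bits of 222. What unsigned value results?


222 ^ 255 = 33

33


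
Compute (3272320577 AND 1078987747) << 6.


Step 1: 3272320577 & 1078987747 = 1073742401
Step 2: 1073742401 << 6 = 68719513664

68719513664


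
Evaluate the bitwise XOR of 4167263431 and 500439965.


0b11111000011000110110010011000111 ^ 0b11101110101000001101110011101 = 0b11100101101101110111111101011010 = 3854008154

3854008154


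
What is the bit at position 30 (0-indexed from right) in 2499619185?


0b10010100111111010010100101110001, position 30 = 0

0


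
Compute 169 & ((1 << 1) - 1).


169 & 1 = 1

1


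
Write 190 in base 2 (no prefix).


190 = 10111110 in binary

10111110


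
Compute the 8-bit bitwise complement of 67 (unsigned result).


~0b1000011 = 0b10111100 = 188 (8-bit unsigned)

188


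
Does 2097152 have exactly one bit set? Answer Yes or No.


0b1000000000000000000000. Only one bit set => Yes

Yes


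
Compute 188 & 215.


0b10111100 & 0b11010111 = 0b10010100 = 148

148


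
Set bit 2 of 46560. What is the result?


46560 | (1 << 2) = 46560 | 4 = 46564

46564


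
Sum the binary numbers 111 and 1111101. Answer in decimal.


111 + 1111101 = 10000100 = 132

132


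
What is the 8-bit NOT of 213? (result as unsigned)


~0b11010101 = 0b101010 = 42 (8-bit unsigned)

42


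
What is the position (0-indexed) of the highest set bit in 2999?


0b101110110111. Highest set bit at position 11

11


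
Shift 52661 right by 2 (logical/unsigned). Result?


0b1100110110110101 >> 2 = 0b11001101101101 = 13165

13165


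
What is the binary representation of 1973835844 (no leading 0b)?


1973835844 = 1110101101001100101100001000100 in binary

1110101101001100101100001000100


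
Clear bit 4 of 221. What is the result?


221 & ~(1 << 4) = 205

205


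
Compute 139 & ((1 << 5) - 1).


139 & 31 = 11

11


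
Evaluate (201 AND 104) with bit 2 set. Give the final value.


Step 1: 201 & 104 = 72
Step 2: 72 | (1 << 2) = 72 | 4 = 76

76


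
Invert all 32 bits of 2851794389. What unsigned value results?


2851794389 ^ 4294967295 = 1443172906

1443172906


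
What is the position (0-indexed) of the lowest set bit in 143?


0b10001111. Lowest set bit at position 0

0


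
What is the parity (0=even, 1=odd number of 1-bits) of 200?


0b11001000 has 3 ones => parity 1

1


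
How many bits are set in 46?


0b101110 has 4 set bits

4


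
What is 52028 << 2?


0b1100101100111100 << 2 = 0b110010110011110000 = 208112

208112


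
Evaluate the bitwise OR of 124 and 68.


0b1111100 | 0b1000100 = 0b1111100 = 124

124


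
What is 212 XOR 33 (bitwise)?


0b11010100 ^ 0b100001 = 0b11110101 = 245

245


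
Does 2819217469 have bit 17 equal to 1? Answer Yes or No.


0b10101000000010011101100000111101, bit 17 = 0. No

No


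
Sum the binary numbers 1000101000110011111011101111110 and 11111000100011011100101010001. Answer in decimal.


1000101000110011111011101111110 + 11111000100011011100101010001 = 1100100001010111011000011001111 = 1680584911

1680584911


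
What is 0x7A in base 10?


7A hex = 122 decimal

122


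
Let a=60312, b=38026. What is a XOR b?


60312 ^ 38026 = 32530

32530


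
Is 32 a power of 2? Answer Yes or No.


0b100000. Only one bit set => Yes

Yes


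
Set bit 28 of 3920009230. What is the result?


3920009230 | (1 << 28) = 3920009230 | 268435456 = 4188444686

4188444686


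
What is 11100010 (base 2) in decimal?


11100010 in decimal = 226

226


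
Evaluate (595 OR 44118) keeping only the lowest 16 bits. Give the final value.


Step 1: 595 | 44118 = 44631
Step 2: 44631 & 65535 = 44631

44631


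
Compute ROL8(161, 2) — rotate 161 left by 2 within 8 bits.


Rotate 0b10100001 left by 2 (8-bit) = 0b10000110 = 134

134


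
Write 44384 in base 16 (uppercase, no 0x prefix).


44384 = AD60 hex

AD60


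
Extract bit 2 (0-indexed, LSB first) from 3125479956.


0b10111010010010110000101000010100, position 2 = 1

1


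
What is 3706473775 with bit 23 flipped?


3706473775 ^ (1 << 23) = 3706473775 ^ 8388608 = 3698085167

3698085167


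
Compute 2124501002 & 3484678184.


0b1111110101000010101000000001010 & 0b11001111101100111111100000101000 = 0b1001110101000010101000000001000 = 1319194632

1319194632


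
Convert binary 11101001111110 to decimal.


11101001111110 in decimal = 14974

14974


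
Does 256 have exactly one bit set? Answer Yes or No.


0b100000000. Only one bit set => Yes

Yes


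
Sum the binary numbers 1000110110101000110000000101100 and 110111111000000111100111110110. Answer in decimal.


1000110110101000110000000101100 + 110111111000000111100111110110 = 1111110101101001101101000100010 = 2125781538

2125781538


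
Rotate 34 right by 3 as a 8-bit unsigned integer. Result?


Rotate 0b100010 right by 3 (8-bit) = 0b1000100 = 68

68


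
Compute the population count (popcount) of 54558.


0b1101010100011110 has 9 set bits

9


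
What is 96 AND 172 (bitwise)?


0b1100000 & 0b10101100 = 0b100000 = 32

32


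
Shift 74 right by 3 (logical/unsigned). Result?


0b1001010 >> 3 = 0b1001 = 9

9


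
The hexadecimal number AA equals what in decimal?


AA hex = 170 decimal

170


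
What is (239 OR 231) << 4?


Step 1: 239 | 231 = 239
Step 2: 239 << 4 = 3824

3824


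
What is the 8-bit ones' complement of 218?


218 ^ 255 = 37

37


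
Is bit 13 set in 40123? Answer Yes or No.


0b1001110010111011, bit 13 = 0. No

No


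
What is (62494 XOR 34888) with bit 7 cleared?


Step 1: 62494 ^ 34888 = 31830
Step 2: 31830 & ~(1 << 7) = 31830

31830


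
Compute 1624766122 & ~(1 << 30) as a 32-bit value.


1624766122 & ~(1 << 30) = 551024298

551024298


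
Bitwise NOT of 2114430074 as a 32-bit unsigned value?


~0b1111110000001111010010001111010 = 0b10000001111110000101101110000101 = 2180537221 (32-bit unsigned)

2180537221


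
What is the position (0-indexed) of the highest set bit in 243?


0b11110011. Highest set bit at position 7

7


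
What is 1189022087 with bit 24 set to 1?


1189022087 | (1 << 24) = 1189022087 | 16777216 = 1205799303

1205799303


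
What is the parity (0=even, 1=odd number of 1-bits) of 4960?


0b1001101100000 has 5 ones => parity 1

1


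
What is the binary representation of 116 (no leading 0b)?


116 = 1110100 in binary

1110100


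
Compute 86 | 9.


0b1010110 | 0b1001 = 0b1011111 = 95

95


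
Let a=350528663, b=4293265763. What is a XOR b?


350528663 ^ 4293265763 = 3942821364

3942821364


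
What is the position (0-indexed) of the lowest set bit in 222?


0b11011110. Lowest set bit at position 1

1


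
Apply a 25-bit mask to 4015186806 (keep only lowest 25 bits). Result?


4015186806 & 33554431 = 22209398

22209398


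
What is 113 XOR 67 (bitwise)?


0b1110001 ^ 0b1000011 = 0b110010 = 50

50


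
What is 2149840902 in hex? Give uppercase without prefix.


2149840902 = 8023F806 hex

8023F806


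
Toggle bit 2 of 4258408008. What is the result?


4258408008 ^ (1 << 2) = 4258408008 ^ 4 = 4258408012

4258408012


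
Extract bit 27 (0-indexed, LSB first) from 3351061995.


0b11000111101111010010010111101011, position 27 = 0

0


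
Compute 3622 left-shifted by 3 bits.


0b111000100110 << 3 = 0b111000100110000 = 28976

28976


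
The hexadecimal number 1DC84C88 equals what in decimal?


1DC84C88 hex = 499666056 decimal

499666056


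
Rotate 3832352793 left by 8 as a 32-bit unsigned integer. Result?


Rotate 0b11100100011011010001000000011001 left by 8 (32-bit) = 0b1101101000100000001100111100100 = 1829771748

1829771748


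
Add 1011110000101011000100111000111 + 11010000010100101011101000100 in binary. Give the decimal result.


1011110000101011000100111000111 + 11010000010100101011101000100 = 1111000000111111110000100001011 = 2015355147

2015355147


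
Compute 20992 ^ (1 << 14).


20992 ^ (1 << 14) = 20992 ^ 16384 = 4608

4608


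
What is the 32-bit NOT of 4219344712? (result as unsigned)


~0b11111011011111100001011101001000 = 0b100100000011110100010110111 = 75622583 (32-bit unsigned)

75622583


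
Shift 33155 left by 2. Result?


0b1000000110000011 << 2 = 0b100000011000001100 = 132620

132620


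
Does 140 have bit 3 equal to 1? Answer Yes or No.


0b10001100, bit 3 = 1. Yes

Yes


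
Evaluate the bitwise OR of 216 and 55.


0b11011000 | 0b110111 = 0b11111111 = 255

255


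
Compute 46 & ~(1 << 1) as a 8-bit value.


46 & ~(1 << 1) = 44

44


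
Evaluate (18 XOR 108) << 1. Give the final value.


Step 1: 18 ^ 108 = 126
Step 2: 126 << 1 = 252

252


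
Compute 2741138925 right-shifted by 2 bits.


0b10100011011000100111010111101101 >> 2 = 0b101000110110001001110101111011 = 685284731

685284731


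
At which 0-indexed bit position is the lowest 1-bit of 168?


0b10101000. Lowest set bit at position 3

3


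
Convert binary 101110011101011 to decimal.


101110011101011 in decimal = 23787

23787


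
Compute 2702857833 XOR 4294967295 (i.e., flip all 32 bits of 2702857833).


2702857833 ^ 4294967295 = 1592109462

1592109462


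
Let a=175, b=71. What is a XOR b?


175 ^ 71 = 232

232


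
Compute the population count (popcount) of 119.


0b1110111 has 6 set bits

6


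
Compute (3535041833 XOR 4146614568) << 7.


Step 1: 3535041833 ^ 4146614568 = 630989825
Step 2: 630989825 << 7 = 80766697600

80766697600


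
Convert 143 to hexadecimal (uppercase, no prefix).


143 = 8F hex

8F


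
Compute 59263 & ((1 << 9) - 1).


59263 & 511 = 383

383


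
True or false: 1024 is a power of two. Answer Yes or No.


0b10000000000. Only one bit set => Yes

Yes


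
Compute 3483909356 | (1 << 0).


3483909356 | (1 << 0) = 3483909356 | 1 = 3483909357

3483909357


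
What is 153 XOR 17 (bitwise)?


0b10011001 ^ 0b10001 = 0b10001000 = 136

136


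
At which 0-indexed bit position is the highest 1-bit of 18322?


0b100011110010010. Highest set bit at position 14

14


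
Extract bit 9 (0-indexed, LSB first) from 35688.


0b1000101101101000, position 9 = 1

1


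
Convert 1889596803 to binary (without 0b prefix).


1889596803 = 1110000101000001111010110000011 in binary

1110000101000001111010110000011


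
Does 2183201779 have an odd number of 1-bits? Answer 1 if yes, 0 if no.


0b10000010001000010000001111110011 has 12 ones => parity 0

0


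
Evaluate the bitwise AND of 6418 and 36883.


0b1100100010010 & 0b1001000000010011 = 0b1000000010010 = 4114

4114


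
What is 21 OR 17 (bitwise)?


0b10101 | 0b10001 = 0b10101 = 21

21


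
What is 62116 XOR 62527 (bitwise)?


0b1111001010100100 ^ 0b1111010000111111 = 0b11010011011 = 1691

1691


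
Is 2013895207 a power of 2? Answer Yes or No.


0b1111000000010011001101000100111. Multiple bits set => No

No


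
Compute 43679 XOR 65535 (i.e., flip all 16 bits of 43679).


43679 ^ 65535 = 21856

21856


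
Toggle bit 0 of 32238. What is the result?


32238 ^ (1 << 0) = 32238 ^ 1 = 32239

32239


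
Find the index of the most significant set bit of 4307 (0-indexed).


0b1000011010011. Highest set bit at position 12

12


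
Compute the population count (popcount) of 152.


0b10011000 has 3 set bits

3


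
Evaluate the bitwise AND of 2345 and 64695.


0b100100101001 & 0b1111110010110111 = 0b100000100001 = 2081

2081


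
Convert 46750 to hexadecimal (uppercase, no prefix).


46750 = B69E hex

B69E


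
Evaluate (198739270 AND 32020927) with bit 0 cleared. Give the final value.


Step 1: 198739270 & 32020927 = 29917446
Step 2: 29917446 & ~(1 << 0) = 29917446

29917446


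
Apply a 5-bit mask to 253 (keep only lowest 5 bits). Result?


253 & 31 = 29

29


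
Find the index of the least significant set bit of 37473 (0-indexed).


0b1001001001100001. Lowest set bit at position 0

0


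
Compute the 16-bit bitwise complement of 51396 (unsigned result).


~0b1100100011000100 = 0b11011100111011 = 14139 (16-bit unsigned)

14139


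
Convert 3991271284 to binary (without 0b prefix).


3991271284 = 11101101111001011111011101110100 in binary

11101101111001011111011101110100


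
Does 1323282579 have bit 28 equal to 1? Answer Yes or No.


0b1001110110111111011000010010011, bit 28 = 0. No

No


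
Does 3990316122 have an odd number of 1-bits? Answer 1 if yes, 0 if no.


0b11101101110101110110010001011010 has 19 ones => parity 1

1


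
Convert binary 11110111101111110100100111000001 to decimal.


11110111101111110100100111000001 in decimal = 4156508609

4156508609


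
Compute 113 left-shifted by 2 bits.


0b1110001 << 2 = 0b111000100 = 452

452


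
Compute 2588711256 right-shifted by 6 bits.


0b10011010010011001001100101011000 >> 6 = 0b10011010010011001001100101 = 40448613

40448613


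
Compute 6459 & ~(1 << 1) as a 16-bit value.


6459 & ~(1 << 1) = 6457

6457


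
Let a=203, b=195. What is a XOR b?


203 ^ 195 = 8

8


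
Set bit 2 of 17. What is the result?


17 | (1 << 2) = 17 | 4 = 21

21


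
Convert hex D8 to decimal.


D8 hex = 216 decimal

216


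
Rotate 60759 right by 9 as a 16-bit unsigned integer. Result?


Rotate 0b1110110101010111 right by 9 (16-bit) = 0b1010101111110110 = 44022

44022


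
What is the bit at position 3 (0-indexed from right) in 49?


0b110001, position 3 = 0

0


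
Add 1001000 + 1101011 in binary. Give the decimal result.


1001000 + 1101011 = 10110011 = 179

179


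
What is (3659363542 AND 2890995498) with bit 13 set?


Step 1: 3659363542 & 2890995498 = 2282820610
Step 2: 2282820610 | (1 << 13) = 2282820610 | 8192 = 2282828802

2282828802


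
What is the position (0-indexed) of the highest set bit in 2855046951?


0b10101010001011001000111100100111. Highest set bit at position 31

31


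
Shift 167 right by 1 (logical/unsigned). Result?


0b10100111 >> 1 = 0b1010011 = 83

83


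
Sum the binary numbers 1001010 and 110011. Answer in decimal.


1001010 + 110011 = 1111101 = 125

125


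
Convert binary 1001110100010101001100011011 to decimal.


1001110100010101001100011011 in decimal = 164713243

164713243


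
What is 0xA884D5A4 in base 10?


A884D5A4 hex = 2827277732 decimal

2827277732


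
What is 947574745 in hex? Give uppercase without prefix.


947574745 = 387AD7D9 hex

387AD7D9


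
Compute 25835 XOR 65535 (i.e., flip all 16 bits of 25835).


25835 ^ 65535 = 39700

39700


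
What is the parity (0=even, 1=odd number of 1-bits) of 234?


0b11101010 has 5 ones => parity 1

1


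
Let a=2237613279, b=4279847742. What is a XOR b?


2237613279 ^ 4279847742 = 2051411937

2051411937


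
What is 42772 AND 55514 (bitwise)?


0b1010011100010100 & 0b1101100011011010 = 0b1000000000010000 = 32784

32784


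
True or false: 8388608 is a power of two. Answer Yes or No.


0b100000000000000000000000. Only one bit set => Yes

Yes


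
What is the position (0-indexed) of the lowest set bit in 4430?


0b1000101001110. Lowest set bit at position 1

1


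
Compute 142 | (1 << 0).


142 | (1 << 0) = 142 | 1 = 143

143


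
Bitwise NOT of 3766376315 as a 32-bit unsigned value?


~0b11100000011111100101011101111011 = 0b11111100000011010100010000100 = 528590980 (32-bit unsigned)

528590980


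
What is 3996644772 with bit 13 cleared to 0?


3996644772 & ~(1 << 13) = 3996636580

3996636580


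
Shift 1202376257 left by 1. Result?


0b1000111101010101100111001000001 << 1 = 0b10001111010101011001110010000010 = 2404752514

2404752514


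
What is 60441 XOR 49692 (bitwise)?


0b1110110000011001 ^ 0b1100001000011100 = 0b10111000000101 = 11781

11781


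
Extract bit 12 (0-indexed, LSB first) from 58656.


0b1110010100100000, position 12 = 0

0


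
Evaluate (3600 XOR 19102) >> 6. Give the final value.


Step 1: 3600 ^ 19102 = 17550
Step 2: 17550 >> 6 = 274

274


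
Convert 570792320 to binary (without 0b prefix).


570792320 = 100010000001011001100110000000 in binary

100010000001011001100110000000


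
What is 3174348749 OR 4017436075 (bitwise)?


0b10111101001101001011011111001101 | 0b11101111011101010011010110101011 = 0b11111111011101011011011111101111 = 4285904879

4285904879


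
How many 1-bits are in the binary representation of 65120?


0b1111111001100000 has 9 set bits

9


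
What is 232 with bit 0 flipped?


232 ^ (1 << 0) = 232 ^ 1 = 233

233


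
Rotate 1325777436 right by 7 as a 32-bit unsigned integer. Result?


Rotate 0b1001111000001011100001000011100 right by 7 (32-bit) = 0b111000100111100000101110000100 = 949881732

949881732


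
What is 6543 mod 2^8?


6543 & 255 = 143

143


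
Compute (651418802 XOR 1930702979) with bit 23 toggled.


Step 1: 651418802 ^ 1930702979 = 1439165489
Step 2: 1439165489 ^ (1 << 23) = 1439165489 ^ 8388608 = 1430776881

1430776881


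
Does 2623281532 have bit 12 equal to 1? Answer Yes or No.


0b10011100010111000001100101111100, bit 12 = 1. Yes

Yes


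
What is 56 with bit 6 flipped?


56 ^ (1 << 6) = 56 ^ 64 = 120

120


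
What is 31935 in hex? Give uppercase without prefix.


31935 = 7CBF hex

7CBF


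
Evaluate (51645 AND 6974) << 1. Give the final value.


Step 1: 51645 & 6974 = 2364
Step 2: 2364 << 1 = 4728

4728


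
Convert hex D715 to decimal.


D715 hex = 55061 decimal

55061


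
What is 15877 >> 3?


0b11111000000101 >> 3 = 0b11111000000 = 1984

1984


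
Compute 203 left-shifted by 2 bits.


0b11001011 << 2 = 0b1100101100 = 812

812


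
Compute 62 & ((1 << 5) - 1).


62 & 31 = 30

30


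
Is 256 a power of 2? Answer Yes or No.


0b100000000. Only one bit set => Yes

Yes


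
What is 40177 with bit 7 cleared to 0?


40177 & ~(1 << 7) = 40049

40049


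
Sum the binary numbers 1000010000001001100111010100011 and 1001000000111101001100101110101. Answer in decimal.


1000010000001001100111010100011 + 1001000000111101001100101110101 = 10001010001000110110100000011000 = 2317576216

2317576216


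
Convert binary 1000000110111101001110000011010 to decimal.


1000000110111101001110000011010 in decimal = 1088330778

1088330778


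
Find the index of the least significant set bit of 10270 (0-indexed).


0b10100000011110. Lowest set bit at position 1

1


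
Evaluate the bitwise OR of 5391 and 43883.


0b1010100001111 | 0b1010101101101011 = 0b1011111101101111 = 49007

49007


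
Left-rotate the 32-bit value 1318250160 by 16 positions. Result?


Rotate 0b1001110100100101110011010110000 left by 16 (32-bit) = 0b11100110101100000100111010010010 = 3870314130

3870314130


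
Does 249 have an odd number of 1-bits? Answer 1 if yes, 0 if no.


0b11111001 has 6 ones => parity 0

0


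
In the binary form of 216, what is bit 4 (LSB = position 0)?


0b11011000, position 4 = 1

1


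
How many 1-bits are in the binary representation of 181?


0b10110101 has 5 set bits

5


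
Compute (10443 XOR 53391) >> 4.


Step 1: 10443 ^ 53391 = 63556
Step 2: 63556 >> 4 = 3972

3972


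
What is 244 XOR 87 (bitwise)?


0b11110100 ^ 0b1010111 = 0b10100011 = 163

163


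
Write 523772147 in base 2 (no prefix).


523772147 = 11111001110000010000011110011 in binary

11111001110000010000011110011


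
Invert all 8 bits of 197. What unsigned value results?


197 ^ 255 = 58

58


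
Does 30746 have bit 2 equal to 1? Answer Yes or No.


0b111100000011010, bit 2 = 0. No

No


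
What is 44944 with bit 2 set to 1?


44944 | (1 << 2) = 44944 | 4 = 44948

44948


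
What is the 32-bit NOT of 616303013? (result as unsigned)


~0b100100101111000000100110100101 = 0b11011011010000111111011001011010 = 3678664282 (32-bit unsigned)

3678664282


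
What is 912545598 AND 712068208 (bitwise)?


0b110110011001000101011100111110 & 0b101010011100010100110001110000 = 0b100010011000000100010000110000 = 576734256

576734256


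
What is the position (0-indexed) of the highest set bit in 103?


0b1100111. Highest set bit at position 6

6


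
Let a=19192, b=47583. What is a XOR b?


19192 ^ 47583 = 62247

62247


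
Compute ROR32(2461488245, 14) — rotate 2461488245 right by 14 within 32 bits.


Rotate 0b10010010101101110101010001110101 right by 14 (32-bit) = 0b1010001110101100100101011011101 = 1372998365

1372998365


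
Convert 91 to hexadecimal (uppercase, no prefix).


91 = 5B hex

5B


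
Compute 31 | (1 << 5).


31 | (1 << 5) = 31 | 32 = 63

63


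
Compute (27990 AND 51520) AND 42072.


Step 1: 27990 & 51520 = 18752
Step 2: 18752 & 42072 = 64

64


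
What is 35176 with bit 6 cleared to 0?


35176 & ~(1 << 6) = 35112

35112


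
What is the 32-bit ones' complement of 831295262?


831295262 ^ 4294967295 = 3463672033

3463672033


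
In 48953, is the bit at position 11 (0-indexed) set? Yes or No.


0b1011111100111001, bit 11 = 1. Yes

Yes


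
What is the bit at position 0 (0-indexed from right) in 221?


0b11011101, position 0 = 1

1


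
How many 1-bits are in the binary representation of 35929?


0b1000110001011001 has 7 set bits

7


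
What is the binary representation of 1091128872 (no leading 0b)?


1091128872 = 1000001000010010100111000101000 in binary

1000001000010010100111000101000
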